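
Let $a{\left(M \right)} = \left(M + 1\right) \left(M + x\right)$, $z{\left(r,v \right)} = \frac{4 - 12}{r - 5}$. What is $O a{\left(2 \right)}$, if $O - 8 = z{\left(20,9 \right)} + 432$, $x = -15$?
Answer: $- \frac{85696}{5} \approx -17139.0$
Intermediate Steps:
$z{\left(r,v \right)} = - \frac{8}{-5 + r}$
$a{\left(M \right)} = \left(1 + M\right) \left(-15 + M\right)$ ($a{\left(M \right)} = \left(M + 1\right) \left(M - 15\right) = \left(1 + M\right) \left(-15 + M\right)$)
$O = \frac{6592}{15}$ ($O = 8 + \left(- \frac{8}{-5 + 20} + 432\right) = 8 + \left(- \frac{8}{15} + 432\right) = 8 + \frac{6472}{15} = \frac{6592}{15} \approx 439.47$)
$O a{\left(2 \right)} = \frac{6592 \left(-15 + 2^{2} - 28\right)}{15} = \frac{6592 \left(-15 + 4 - 28\right)}{15} = \frac{6592}{15} \left(-39\right) = - \frac{85696}{5}$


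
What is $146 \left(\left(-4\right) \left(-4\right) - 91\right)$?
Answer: $-10950$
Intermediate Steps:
$146 \left(\left(-4\right) \left(-4\right) - 91\right) = 146 \left(16 - 91\right) = 146 \left(-75\right) = -10950$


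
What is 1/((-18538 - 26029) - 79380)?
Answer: -1/123947 ≈ -8.0680e-6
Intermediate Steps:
1/((-18538 - 26029) - 79380) = 1/(-44567 - 79380) = 1/(-123947) = -1/123947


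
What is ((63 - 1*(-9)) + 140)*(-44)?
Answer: -9328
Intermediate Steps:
((63 - 1*(-9)) + 140)*(-44) = ((63 + 9) + 140)*(-44) = (72 + 140)*(-44) = 212*(-44) = -9328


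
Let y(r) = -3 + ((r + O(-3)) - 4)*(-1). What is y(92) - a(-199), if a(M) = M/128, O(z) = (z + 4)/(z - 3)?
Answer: -34283/384 ≈ -89.279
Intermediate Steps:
O(z) = (4 + z)/(-3 + z)
a(M) = M/128 (a(M) = M*(1/128) = M/128)
y(r) = 7/6 - r (y(r) = -3 + ((r + (4 - 3)/(-3 - 3)) - 4)*(-1) = -3 + ((r + 1/(-6)) - 4)*(-1) = -3 + ((r - ⅙*1) - 4)*(-1) = -3 + ((r - ⅙) - 4)*(-1) = -3 + ((-⅙ + r) - 4)*(-1) = -3 + (-25/6 + r)*(-1) = -3 + (25/6 - r) = 7/6 - r)
y(92) - a(-199) = (7/6 - 1*92) - (-199)/128 = (7/6 - 92) - 1*(-199/128) = -545/6 + 199/128 = -34283/384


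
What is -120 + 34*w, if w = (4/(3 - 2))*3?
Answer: 288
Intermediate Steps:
w = 12 (w = (4/1)*3 = (1*4)*3 = 4*3 = 12)
-120 + 34*w = -120 + 34*12 = -120 + 408 = 288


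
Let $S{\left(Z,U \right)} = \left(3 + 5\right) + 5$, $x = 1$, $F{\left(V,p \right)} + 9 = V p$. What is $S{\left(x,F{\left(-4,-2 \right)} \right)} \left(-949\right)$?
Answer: $-12337$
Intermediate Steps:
$F{\left(V,p \right)} = -9 + V p$
$S{\left(Z,U \right)} = 13$ ($S{\left(Z,U \right)} = 8 + 5 = 13$)
$S{\left(x,F{\left(-4,-2 \right)} \right)} \left(-949\right) = 13 \left(-949\right) = -12337$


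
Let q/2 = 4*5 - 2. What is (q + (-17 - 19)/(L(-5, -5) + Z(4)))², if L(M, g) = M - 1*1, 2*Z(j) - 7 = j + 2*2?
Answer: 144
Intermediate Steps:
Z(j) = 11/2 + j/2 (Z(j) = 7/2 + (j + 2*2)/2 = 7/2 + (j + 4)/2 = 7/2 + (4 + j)/2 = 7/2 + (2 + j/2) = 11/2 + j/2)
L(M, g) = -1 + M (L(M, g) = M - 1 = -1 + M)
q = 36 (q = 2*(4*5 - 2) = 2*(20 - 2) = 2*18 = 36)
(q + (-17 - 19)/(L(-5, -5) + Z(4)))² = (36 + (-17 - 19)/((-1 - 5) + (11/2 + (½)*4)))² = (36 - 36/(-6 + (11/2 + 2)))² = (36 - 36/(-6 + 15/2))² = (36 - 36/3/2)² = (36 - 36*⅔)² = (36 - 24)² = 12² = 144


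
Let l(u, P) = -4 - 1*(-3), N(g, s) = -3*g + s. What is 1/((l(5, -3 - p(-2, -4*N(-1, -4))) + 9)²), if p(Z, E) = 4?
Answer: 1/64 ≈ 0.015625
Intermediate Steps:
N(g, s) = s - 3*g
l(u, P) = -1 (l(u, P) = -4 + 3 = -1)
1/((l(5, -3 - p(-2, -4*N(-1, -4))) + 9)²) = 1/((-1 + 9)²) = 1/(8²) = 1/64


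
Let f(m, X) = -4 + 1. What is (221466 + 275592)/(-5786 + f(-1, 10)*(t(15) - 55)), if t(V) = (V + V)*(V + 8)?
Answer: -497058/7691 ≈ -64.629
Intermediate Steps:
f(m, X) = -3
t(V) = 2*V*(8 + V) (t(V) = (2*V)*(8 + V) = 2*V*(8 + V))
(221466 + 275592)/(-5786 + f(-1, 10)*(t(15) - 55)) = (221466 + 275592)/(-5786 - 3*(2*15*(8 + 15) - 55)) = 497058/(-5786 - 3*(2*15*23 - 55)) = 497058/(-5786 - 3*(690 - 55)) = 497058/(-5786 - 3*635) = 497058/(-5786 - 1905) = 497058/(-7691) = 497058*(-1/7691) = -497058/7691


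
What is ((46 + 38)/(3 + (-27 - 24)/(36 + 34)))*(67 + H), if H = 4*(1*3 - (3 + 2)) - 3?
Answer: 109760/53 ≈ 2070.9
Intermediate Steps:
H = -11 (H = 4*(3 - 1*5) - 3 = 4*(3 - 5) - 3 = 4*(-2) - 3 = -8 - 3 = -11)
((46 + 38)/(3 + (-27 - 24)/(36 + 34)))*(67 + H) = ((46 + 38)/(3 + (-27 - 24)/(36 + 34)))*(67 - 11) = (84/(3 - 51/70))*56 = (84/(159/70))*56 = (84*(70/159))*56 = (1960/53)*56 = 109760/53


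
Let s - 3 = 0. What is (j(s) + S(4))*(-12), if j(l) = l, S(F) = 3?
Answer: -72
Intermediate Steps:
s = 3 (s = 3 + 0 = 3)
(j(s) + S(4))*(-12) = (3 + 3)*(-12) = 6*(-12) = -72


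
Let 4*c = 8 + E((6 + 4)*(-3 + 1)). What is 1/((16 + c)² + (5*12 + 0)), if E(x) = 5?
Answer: 16/6889 ≈ 0.0023225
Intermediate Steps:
c = 13/4 (c = (8 + 5)/4 = (¼)*13 = 13/4 ≈ 3.2500)
1/((16 + c)² + (5*12 + 0)) = 1/((16 + 13/4)² + (5*12 + 0)) = 1/((77/4)² + (60 + 0)) = 1/(5929/16 + 60) = 1/(6889/16) = 16/6889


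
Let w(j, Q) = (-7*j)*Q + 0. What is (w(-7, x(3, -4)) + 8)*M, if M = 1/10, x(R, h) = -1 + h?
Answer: -237/10 ≈ -23.700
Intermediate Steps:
w(j, Q) = -7*Q*j (w(j, Q) = -7*Q*j + 0 = -7*Q*j)
M = 1/10 ≈ 0.10000
(w(-7, x(3, -4)) + 8)*M = (-7*(-1 - 4)*(-7) + 8)*(1/10) = (-7*(-5)*(-7) + 8)*(1/10) = (-245 + 8)*(1/10) = -237*1/10 = -237/10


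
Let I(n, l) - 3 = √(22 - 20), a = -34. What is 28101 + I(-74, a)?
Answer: 28104 + √2 ≈ 28105.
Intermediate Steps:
I(n, l) = 3 + √2 (I(n, l) = 3 + √(22 - 20) = 3 + √2)
28101 + I(-74, a) = 28101 + (3 + √2) = 28104 + √2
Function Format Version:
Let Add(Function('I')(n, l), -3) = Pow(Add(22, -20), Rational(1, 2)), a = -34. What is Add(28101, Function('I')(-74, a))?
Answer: Add(28104, Pow(2, Rational(1, 2))) ≈ 28105.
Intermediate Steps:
Function('I')(n, l) = Add(3, Pow(2, Rational(1, 2))) (Function('I')(n, l) = Add(3, Pow(Add(22, -20), Rational(1, 2))) = Add(3, Pow(2, Rational(1, 2))))
Add(28101, Function('I')(-74, a)) = Add(28101, Add(3, Pow(2, Rational(1, 2)))) = Add(28104, Pow(2, Rational(1, 2)))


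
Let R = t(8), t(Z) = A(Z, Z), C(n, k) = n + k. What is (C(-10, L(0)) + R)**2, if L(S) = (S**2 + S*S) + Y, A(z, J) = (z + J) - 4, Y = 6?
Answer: 64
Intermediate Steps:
A(z, J) = -4 + J + z (A(z, J) = (J + z) - 4 = -4 + J + z)
L(S) = 6 + 2*S**2 (L(S) = (S**2 + S*S) + 6 = (S**2 + S**2) + 6 = 2*S**2 + 6 = 6 + 2*S**2)
C(n, k) = k + n
t(Z) = -4 + 2*Z (t(Z) = -4 + Z + Z = -4 + 2*Z)
R = 12 (R = -4 + 2*8 = -4 + 16 = 12)
(C(-10, L(0)) + R)**2 = (((6 + 2*0**2) - 10) + 12)**2 = (((6 + 2*0) - 10) + 12)**2 = (((6 + 0) - 10) + 12)**2 = ((6 - 10) + 12)**2 = (-4 + 12)**2 = 8**2 = 64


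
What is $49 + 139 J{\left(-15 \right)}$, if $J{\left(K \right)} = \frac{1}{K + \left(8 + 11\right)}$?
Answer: $\frac{335}{4} \approx 83.75$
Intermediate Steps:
$J{\left(K \right)} = \frac{1}{19 + K}$ ($J{\left(K \right)} = \frac{1}{K + 19} = \frac{1}{19 + K}$)
$49 + 139 J{\left(-15 \right)} = 49 + \frac{139}{19 - 15} = 49 + \frac{139}{4} = \frac{335}{4}$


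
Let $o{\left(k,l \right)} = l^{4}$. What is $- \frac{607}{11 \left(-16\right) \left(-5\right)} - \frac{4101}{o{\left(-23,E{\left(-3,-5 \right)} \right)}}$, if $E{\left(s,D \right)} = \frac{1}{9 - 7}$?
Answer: $- \frac{57742687}{880} \approx -65617.0$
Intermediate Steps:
$E{\left(s,D \right)} = \frac{1}{2}$
$- \frac{607}{11 \left(-16\right) \left(-5\right)} - \frac{4101}{o{\left(-23,E{\left(-3,-5 \right)} \right)}} = - \frac{607}{11 \left(-16\right) \left(-5\right)} - \frac{4101}{\left(\frac{1}{2}\right)^{4}} = - \frac{607}{\left(-176\right) \left(-5\right)} - 4101 \frac{1}{\frac{1}{16}} = - \frac{607}{880} - 65616 = - \frac{57742687}{880}$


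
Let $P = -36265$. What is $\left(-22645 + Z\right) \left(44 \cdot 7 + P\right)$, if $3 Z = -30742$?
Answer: $\frac{3548128889}{3} \approx 1.1827 \cdot 10^{9}$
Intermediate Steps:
$Z = - \frac{30742}{3}$ ($Z = \frac{1}{3} \left(-30742\right) = - \frac{30742}{3} \approx -10247.0$)
$\left(-22645 + Z\right) \left(44 \cdot 7 + P\right) = \left(-22645 - \frac{30742}{3}\right) \left(44 \cdot 7 - 36265\right) = - \frac{98677 \left(308 - 36265\right)}{3} = \left(- \frac{98677}{3}\right) \left(-35957\right) = \frac{3548128889}{3}$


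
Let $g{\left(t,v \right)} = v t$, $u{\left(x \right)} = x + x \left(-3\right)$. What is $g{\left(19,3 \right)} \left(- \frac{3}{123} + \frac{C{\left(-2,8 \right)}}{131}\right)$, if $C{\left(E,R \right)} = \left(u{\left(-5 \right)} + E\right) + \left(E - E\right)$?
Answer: $\frac{11229}{5371} \approx 2.0907$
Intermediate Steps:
$u{\left(x \right)} = - 2 x$ ($u{\left(x \right)} = x - 3 x = - 2 x$)
$C{\left(E,R \right)} = 10 + E$ ($C{\left(E,R \right)} = \left(\left(-2\right) \left(-5\right) + E\right) + \left(E - E\right) = \left(10 + E\right) + 0 = 10 + E$)
$g{\left(t,v \right)} = t v$
$g{\left(19,3 \right)} \left(- \frac{3}{123} + \frac{C{\left(-2,8 \right)}}{131}\right) = 19 \cdot 3 \left(- \frac{3}{123} + \frac{10 - 2}{131}\right) = 57 \left(\left(-3\right) \frac{1}{123} + 8 \cdot \frac{1}{131}\right) = 57 \left(- \frac{1}{41} + \frac{8}{131}\right) = 57 \cdot \frac{197}{5371} = \frac{11229}{5371}$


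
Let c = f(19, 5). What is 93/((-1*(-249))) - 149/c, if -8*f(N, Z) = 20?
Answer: 24889/415 ≈ 59.974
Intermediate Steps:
f(N, Z) = -5/2 (f(N, Z) = -⅛*20 = -5/2)
c = -5/2 ≈ -2.5000
93/((-1*(-249))) - 149/c = 93/((-1*(-249))) - 149/(-5/2) = 93/249 - 149*(-⅖) = 93*(1/249) + 298/5 = 31/83 + 298/5 = 24889/415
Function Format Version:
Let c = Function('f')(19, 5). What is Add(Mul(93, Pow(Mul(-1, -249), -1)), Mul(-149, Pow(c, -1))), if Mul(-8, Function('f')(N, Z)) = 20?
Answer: Rational(24889, 415) ≈ 59.974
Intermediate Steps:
Function('f')(N, Z) = Rational(-5, 2) (Function('f')(N, Z) = Mul(Rational(-1, 8), 20) = Rational(-5, 2))
c = Rational(-5, 2) ≈ -2.5000
Add(Mul(93, Pow(Mul(-1, -249), -1)), Mul(-149, Pow(c, -1))) = Add(Mul(93, Pow(Mul(-1, -249), -1)), Mul(-149, Pow(Rational(-5, 2), -1))) = Add(Mul(93, Pow(249, -1)), Mul(-149, Rational(-2, 5))) = Add(Mul(93, Rational(1, 249)), Rational(298, 5)) = Add(Rational(31, 83), Rational(298, 5)) = Rational(24889, 415)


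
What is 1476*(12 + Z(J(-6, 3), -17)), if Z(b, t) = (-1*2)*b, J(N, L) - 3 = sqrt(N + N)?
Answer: 8856 - 5904*I*sqrt(3) ≈ 8856.0 - 10226.0*I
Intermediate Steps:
J(N, L) = 3 + sqrt(2)*sqrt(N) (J(N, L) = 3 + sqrt(N + N) = 3 + sqrt(2*N) = 3 + sqrt(2)*sqrt(N))
Z(b, t) = -2*b
1476*(12 + Z(J(-6, 3), -17)) = 1476*(12 - 2*(3 + sqrt(2)*sqrt(-6))) = 1476*(12 - 2*(3 + sqrt(2)*(I*sqrt(6)))) = 1476*(12 - 2*(3 + 2*I*sqrt(3))) = 1476*(12 + (-6 - 4*I*sqrt(3))) = 1476*(6 - 4*I*sqrt(3)) = 8856 - 5904*I*sqrt(3)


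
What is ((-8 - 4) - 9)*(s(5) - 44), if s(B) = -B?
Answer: 1029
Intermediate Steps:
((-8 - 4) - 9)*(s(5) - 44) = ((-8 - 4) - 9)*(-1*5 - 44) = (-12 - 9)*(-5 - 44) = -21*(-49) = 1029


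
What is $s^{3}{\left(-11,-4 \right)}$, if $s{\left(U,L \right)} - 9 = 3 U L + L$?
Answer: $2571353$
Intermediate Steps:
$s{\left(U,L \right)} = 9 + L + 3 L U$ ($s{\left(U,L \right)} = 9 + \left(3 U L + L\right) = 9 + \left(3 L U + L\right) = 9 + \left(L + 3 L U\right) = 9 + L + 3 L U$)
$s^{3}{\left(-11,-4 \right)} = \left(9 - 4 + 3 \left(-4\right) \left(-11\right)\right)^{3} = \left(9 - 4 + 132\right)^{3} = 137^{3} = 2571353$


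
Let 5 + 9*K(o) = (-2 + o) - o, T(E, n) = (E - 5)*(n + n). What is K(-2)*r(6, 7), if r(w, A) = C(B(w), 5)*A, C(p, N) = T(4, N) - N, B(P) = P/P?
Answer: 245/3 ≈ 81.667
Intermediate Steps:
B(P) = 1
T(E, n) = 2*n*(-5 + E) (T(E, n) = (-5 + E)*(2*n) = 2*n*(-5 + E))
C(p, N) = -3*N (C(p, N) = 2*N*(-5 + 4) - N = 2*N*(-1) - N = -2*N - N = -3*N)
K(o) = -7/9 (K(o) = -5/9 + ((-2 + o) - o)/9 = -5/9 + (1/9)*(-2) = -5/9 - 2/9 = -7/9)
r(w, A) = -15*A (r(w, A) = (-3*5)*A = -15*A)
K(-2)*r(6, 7) = -(-35)*7/3 = -7/9*(-105) = 245/3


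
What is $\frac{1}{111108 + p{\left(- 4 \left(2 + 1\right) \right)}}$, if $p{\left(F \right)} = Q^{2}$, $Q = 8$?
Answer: $\frac{1}{111172} \approx 8.9951 \cdot 10^{-6}$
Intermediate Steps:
$p{\left(F \right)} = 64$ ($p{\left(F \right)} = 8^{2} = 64$)
$\frac{1}{111108 + p{\left(- 4 \left(2 + 1\right) \right)}} = \frac{1}{111108 + 64} = \frac{1}{111172}$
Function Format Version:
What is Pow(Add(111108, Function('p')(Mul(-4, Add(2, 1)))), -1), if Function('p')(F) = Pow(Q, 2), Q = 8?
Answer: Rational(1, 111172) ≈ 8.9951e-6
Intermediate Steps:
Function('p')(F) = 64 (Function('p')(F) = Pow(8, 2) = 64)
Pow(Add(111108, Function('p')(Mul(-4, Add(2, 1)))), -1) = Pow(Add(111108, 64), -1) = Pow(111172, -1) = Rational(1, 111172)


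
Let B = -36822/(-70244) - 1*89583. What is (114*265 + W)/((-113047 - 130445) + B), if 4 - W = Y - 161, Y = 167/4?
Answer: -125336989/1376263734 ≈ -0.091070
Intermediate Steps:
B = -185077395/2066 (B = -36822*(-1/70244) - 89583 = 1083/2066 - 89583 = -185077395/2066 ≈ -89583.)
Y = 167/4 (Y = 167*(1/4) = 167/4 ≈ 41.750)
W = 493/4 (W = 4 - (167/4 - 161) = 4 - 1*(-477/4) = 4 + 477/4 = 493/4 ≈ 123.25)
(114*265 + W)/((-113047 - 130445) + B) = (114*265 + 493/4)/((-113047 - 130445) - 185077395/2066) = (30210 + 493/4)/(-243492 - 185077395/2066) = 121333/(4*(-688131867/2066)) = (121333/4)*(-2066/688131867) = -125336989/1376263734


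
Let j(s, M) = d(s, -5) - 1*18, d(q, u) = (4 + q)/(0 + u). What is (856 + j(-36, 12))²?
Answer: 17825284/25 ≈ 7.1301e+5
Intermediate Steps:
d(q, u) = (4 + q)/u
j(s, M) = -94/5 - s/5 (j(s, M) = (4 + s)/(-5) - 1*18 = -(4 + s)/5 - 18 = (-⅘ - s/5) - 18 = -94/5 - s/5)
(856 + j(-36, 12))² = (856 + (-94/5 - ⅕*(-36)))² = (856 + (-94/5 + 36/5))² = (856 - 58/5)² = (4222/5)² = 17825284/25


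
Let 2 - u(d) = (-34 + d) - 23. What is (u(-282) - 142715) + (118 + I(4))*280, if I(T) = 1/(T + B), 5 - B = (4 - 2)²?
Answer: -109278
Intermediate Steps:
B = 1 (B = 5 - (4 - 2)² = 5 - 1*2² = 5 - 1*4 = 5 - 4 = 1)
u(d) = 59 - d (u(d) = 2 - ((-34 + d) - 23) = 2 - (-57 + d) = 2 + (57 - d) = 59 - d)
I(T) = 1/(1 + T) (I(T) = 1/(T + 1) = 1/(1 + T))
(u(-282) - 142715) + (118 + I(4))*280 = ((59 - 1*(-282)) - 142715) + (118 + 1/(1 + 4))*280 = ((59 + 282) - 142715) + (118 + 1/5)*280 = (341 - 142715) + (118 + ⅕)*280 = -142374 + (591/5)*280 = -142374 + 33096 = -109278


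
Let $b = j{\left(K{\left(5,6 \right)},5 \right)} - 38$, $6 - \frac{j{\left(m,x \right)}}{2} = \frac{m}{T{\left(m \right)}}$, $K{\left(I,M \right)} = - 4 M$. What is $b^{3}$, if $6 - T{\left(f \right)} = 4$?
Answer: $-8$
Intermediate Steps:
$T{\left(f \right)} = 2$ ($T{\left(f \right)} = 6 - 4 = 2$)
$j{\left(m,x \right)} = 12 - m$ ($j{\left(m,x \right)} = 12 - 2 \frac{m}{2} = 12 - m$)
$b = -2$ ($b = \left(12 - \left(-4\right) 6\right) - 38 = \left(12 - -24\right) - 38 = \left(12 + 24\right) - 38 = 36 - 38 = -2$)
$b^{3} = \left(-2\right)^{3} = -8$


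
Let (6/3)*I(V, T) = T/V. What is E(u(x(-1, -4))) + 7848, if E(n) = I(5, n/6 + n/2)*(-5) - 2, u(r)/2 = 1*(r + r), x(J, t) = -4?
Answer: 23554/3 ≈ 7851.3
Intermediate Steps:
u(r) = 4*r (u(r) = 2*(1*(r + r)) = 2*(1*(2*r)) = 2*(2*r) = 4*r)
I(V, T) = T/(2*V) (I(V, T) = (T/V)/2 = T/(2*V))
E(n) = -2 - n/3 (E(n) = ((½)*(n/6 + n/2)/5)*(-5) - 2 = ((½)*(n*(⅙) + n*(½))*(⅕))*(-5) - 2 = ((½)*(n/6 + n/2)*(⅕))*(-5) - 2 = ((½)*(2*n/3)*(⅕))*(-5) - 2 = (n/15)*(-5) - 2 = -n/3 - 2 = -2 - n/3)
E(u(x(-1, -4))) + 7848 = (-2 - 4*(-4)/3) + 7848 = (-2 - ⅓*(-16)) + 7848 = (-2 + 16/3) + 7848 = 10/3 + 7848 = 23554/3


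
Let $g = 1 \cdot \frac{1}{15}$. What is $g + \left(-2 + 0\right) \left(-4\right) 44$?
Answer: $\frac{5281}{15} \approx 352.07$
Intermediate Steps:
$g = \frac{1}{15}$ ($g = 1 \cdot \frac{1}{15} = \frac{1}{15} \approx 0.066667$)
$g + \left(-2 + 0\right) \left(-4\right) 44 = \frac{1}{15} + \left(-2 + 0\right) \left(-4\right) 44 = \frac{1}{15} + \left(-2\right) \left(-4\right) 44 = \frac{1}{15} + 8 \cdot 44 = \frac{1}{15} + 352 = \frac{5281}{15}$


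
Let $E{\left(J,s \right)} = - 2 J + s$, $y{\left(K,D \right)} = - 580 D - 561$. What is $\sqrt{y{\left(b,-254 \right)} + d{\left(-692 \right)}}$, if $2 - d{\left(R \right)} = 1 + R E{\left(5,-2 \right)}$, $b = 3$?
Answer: $6 \sqrt{3846} \approx 372.1$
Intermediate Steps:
$y{\left(K,D \right)} = -561 - 580 D$
$E{\left(J,s \right)} = s - 2 J$
$d{\left(R \right)} = 1 + 12 R$ ($d{\left(R \right)} = 2 - \left(1 + R \left(-2 - 10\right)\right) = 2 - \left(1 + R \left(-12\right)\right) = 2 - \left(1 - 12 R\right) = 2 + \left(-1 + 12 R\right) = 1 + 12 R$)
$\sqrt{y{\left(b,-254 \right)} + d{\left(-692 \right)}} = \sqrt{\left(-561 - -147320\right) + \left(1 + 12 \left(-692\right)\right)} = \sqrt{\left(-561 + 147320\right) + \left(1 - 8304\right)} = \sqrt{146759 - 8303} = \sqrt{138456} = 6 \sqrt{3846}$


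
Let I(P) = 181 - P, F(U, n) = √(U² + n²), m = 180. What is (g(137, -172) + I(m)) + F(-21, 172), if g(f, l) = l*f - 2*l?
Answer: -23219 + 5*√1201 ≈ -23046.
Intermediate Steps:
g(f, l) = -2*l + f*l (g(f, l) = f*l - 2*l = -2*l + f*l)
(g(137, -172) + I(m)) + F(-21, 172) = (-172*(-2 + 137) + (181 - 1*180)) + √((-21)² + 172²) = (-172*135 + (181 - 180)) + √(441 + 29584) = (-23220 + 1) + √30025 = -23219 + 5*√1201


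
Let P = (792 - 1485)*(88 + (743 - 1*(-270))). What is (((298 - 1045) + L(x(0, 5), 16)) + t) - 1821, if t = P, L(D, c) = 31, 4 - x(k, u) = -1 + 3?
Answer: -765530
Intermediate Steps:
x(k, u) = 2 (x(k, u) = 4 - (-1 + 3) = 4 - 1*2 = 4 - 2 = 2)
P = -762993 (P = -693*(88 + (743 + 270)) = -693*(88 + 1013) = -693*1101 = -762993)
t = -762993
(((298 - 1045) + L(x(0, 5), 16)) + t) - 1821 = (((298 - 1045) + 31) - 762993) - 1821 = ((-747 + 31) - 762993) - 1821 = (-716 - 762993) - 1821 = -763709 - 1821 = -765530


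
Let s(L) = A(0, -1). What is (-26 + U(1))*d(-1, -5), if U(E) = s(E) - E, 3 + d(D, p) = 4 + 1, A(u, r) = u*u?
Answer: -54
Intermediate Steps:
A(u, r) = u**2
s(L) = 0 (s(L) = 0**2 = 0)
d(D, p) = 2 (d(D, p) = -3 + (4 + 1) = -3 + 5 = 2)
U(E) = -E (U(E) = 0 - E = -E)
(-26 + U(1))*d(-1, -5) = (-26 - 1*1)*2 = (-26 - 1)*2 = -27*2 = -54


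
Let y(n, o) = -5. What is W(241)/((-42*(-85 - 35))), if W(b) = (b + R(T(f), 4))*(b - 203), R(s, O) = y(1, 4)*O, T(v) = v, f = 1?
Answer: 4199/2520 ≈ 1.6663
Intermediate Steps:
R(s, O) = -5*O
W(b) = (-203 + b)*(-20 + b) (W(b) = (b - 5*4)*(b - 203) = (b - 20)*(-203 + b) = (-20 + b)*(-203 + b) = (-203 + b)*(-20 + b))
W(241)/((-42*(-85 - 35))) = (4060 + 241² - 223*241)/((-42*(-85 - 35))) = (4060 + 58081 - 53743)/((-42*(-120))) = 8398/5040 = 8398*(1/5040) = 4199/2520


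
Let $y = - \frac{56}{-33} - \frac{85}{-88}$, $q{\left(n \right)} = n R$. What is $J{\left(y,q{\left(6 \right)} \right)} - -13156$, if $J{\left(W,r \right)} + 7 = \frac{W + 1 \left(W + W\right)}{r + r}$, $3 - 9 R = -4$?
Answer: $\frac{32401245}{2464} \approx 13150.0$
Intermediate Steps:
$R = \frac{7}{9}$ ($R = \frac{1}{3} - - \frac{4}{9} = \frac{1}{3} + \frac{4}{9} = \frac{7}{9} \approx 0.77778$)
$q{\left(n \right)} = \frac{7 n}{9}$ ($q{\left(n \right)} = n \frac{7}{9} = \frac{7 n}{9}$)
$y = \frac{703}{264}$ ($y = \left(-56\right) \left(- \frac{1}{33}\right) - - \frac{85}{88} = \frac{56}{33} + \frac{85}{88} = \frac{703}{264} \approx 2.6629$)
$J{\left(W,r \right)} = -7 + \frac{3 W}{2 r}$ ($J{\left(W,r \right)} = -7 + \frac{W + 1 \left(W + W\right)}{r + r} = -7 + \frac{W + 1 \cdot 2 W}{2 r} = -7 + \left(W + 2 W\right) \frac{1}{2 r} = -7 + 3 W \frac{1}{2 r} = -7 + \frac{3 W}{2 r}$)
$J{\left(y,q{\left(6 \right)} \right)} - -13156 = \left(-7 + \frac{3}{2} \cdot \frac{703}{264} \frac{1}{\frac{7}{9} \cdot 6}\right) - -13156 = \left(-7 + \frac{3}{2} \cdot \frac{703}{264} \frac{1}{\frac{14}{3}}\right) + 13156 = \left(-7 + \frac{3}{2} \cdot \frac{703}{264} \cdot \frac{3}{14}\right) + 13156 = \left(-7 + \frac{2109}{2464}\right) + 13156 = - \frac{15139}{2464} + 13156 = \frac{32401245}{2464}$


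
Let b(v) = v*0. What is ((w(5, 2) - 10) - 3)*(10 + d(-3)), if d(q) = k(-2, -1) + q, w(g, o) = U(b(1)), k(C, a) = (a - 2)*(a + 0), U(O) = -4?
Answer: -170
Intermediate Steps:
b(v) = 0
k(C, a) = a*(-2 + a) (k(C, a) = (-2 + a)*a = a*(-2 + a))
w(g, o) = -4
d(q) = 3 + q (d(q) = -(-2 - 1) + q = -1*(-3) + q = 3 + q)
((w(5, 2) - 10) - 3)*(10 + d(-3)) = ((-4 - 10) - 3)*(10 + (3 - 3)) = (-14 - 3)*(10 + 0) = -17*10 = -170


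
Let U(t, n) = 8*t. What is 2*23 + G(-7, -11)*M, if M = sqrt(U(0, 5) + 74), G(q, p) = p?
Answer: 46 - 11*sqrt(74) ≈ -48.626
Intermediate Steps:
M = sqrt(74) (M = sqrt(8*0 + 74) = sqrt(0 + 74) = sqrt(74) ≈ 8.6023)
2*23 + G(-7, -11)*M = 2*23 - 11*sqrt(74) = 46 - 11*sqrt(74)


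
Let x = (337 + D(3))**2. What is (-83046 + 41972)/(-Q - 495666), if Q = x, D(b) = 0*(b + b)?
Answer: 3734/55385 ≈ 0.067419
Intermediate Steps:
D(b) = 0 (D(b) = 0*(2*b) = 0)
x = 113569 (x = (337 + 0)**2 = 337**2 = 113569)
Q = 113569
(-83046 + 41972)/(-Q - 495666) = (-83046 + 41972)/(-1*113569 - 495666) = -41074/(-113569 - 495666) = -41074/(-609235) = -41074*(-1/609235) = 3734/55385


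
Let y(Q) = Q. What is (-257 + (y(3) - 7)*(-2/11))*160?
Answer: -451040/11 ≈ -41004.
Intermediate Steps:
(-257 + (y(3) - 7)*(-2/11))*160 = (-257 + (3 - 7)*(-2/11))*160 = (-257 - (-8)/11)*160 = (-257 - 4*(-2/11))*160 = (-257 + 8/11)*160 = -2819/11*160 = -451040/11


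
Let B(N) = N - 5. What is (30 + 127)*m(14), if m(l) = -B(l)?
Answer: -1413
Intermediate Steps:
B(N) = -5 + N
m(l) = 5 - l (m(l) = -(-5 + l) = 5 - l)
(30 + 127)*m(14) = (30 + 127)*(5 - 1*14) = 157*(5 - 14) = 157*(-9) = -1413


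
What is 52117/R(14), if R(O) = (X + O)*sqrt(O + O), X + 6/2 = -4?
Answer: 52117*sqrt(7)/98 ≈ 1407.0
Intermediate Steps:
X = -7 (X = -3 - 4 = -7)
R(O) = sqrt(2)*sqrt(O)*(-7 + O) (R(O) = (-7 + O)*sqrt(O + O) = (-7 + O)*sqrt(2*O) = (-7 + O)*(sqrt(2)*sqrt(O)) = sqrt(2)*sqrt(O)*(-7 + O))
52117/R(14) = 52117/((sqrt(2)*sqrt(14)*(-7 + 14))) = 52117/((sqrt(2)*sqrt(14)*7)) = 52117/((14*sqrt(7))) = 52117*(sqrt(7)/98) = 52117*sqrt(7)/98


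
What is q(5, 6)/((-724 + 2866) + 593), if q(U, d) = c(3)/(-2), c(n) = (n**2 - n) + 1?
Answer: -7/5470 ≈ -0.0012797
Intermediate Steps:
c(n) = 1 + n**2 - n
q(U, d) = -7/2 (q(U, d) = (1 + 3**2 - 1*3)/(-2) = (1 + 9 - 3)*(-1/2) = 7*(-1/2) = -7/2)
q(5, 6)/((-724 + 2866) + 593) = -7/(2*((-724 + 2866) + 593)) = -7/(2*(2142 + 593)) = -7/2/2735 = -7/2*1/2735 = -7/5470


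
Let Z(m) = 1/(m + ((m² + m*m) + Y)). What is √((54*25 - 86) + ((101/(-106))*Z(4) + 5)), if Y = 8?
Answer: √6900988490/2332 ≈ 35.623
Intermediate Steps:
Z(m) = 1/(8 + m + 2*m²) (Z(m) = 1/(m + ((m² + m*m) + 8)) = 1/(m + ((m² + m²) + 8)) = 1/(m + (2*m² + 8)) = 1/(m + (8 + 2*m²)) = 1/(8 + m + 2*m²))
√((54*25 - 86) + ((101/(-106))*Z(4) + 5)) = √((54*25 - 86) + ((101/(-106))/(8 + 4 + 2*4²) + 5)) = √((1350 - 86) + ((101*(-1/106))/(8 + 4 + 2*16) + 5)) = √(1264 + (-101/(106*(8 + 4 + 32)) + 5)) = √(1264 + (-101/106/44 + 5)) = √(1264 + (-101/106*1/44 + 5)) = √(1264 + (-101/4664 + 5)) = √(1264 + 23219/4664) = √(5918515/4664) = √6900988490/2332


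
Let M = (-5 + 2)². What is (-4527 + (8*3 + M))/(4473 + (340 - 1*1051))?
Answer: -749/627 ≈ -1.1946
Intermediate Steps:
M = 9 (M = (-3)² = 9)
(-4527 + (8*3 + M))/(4473 + (340 - 1*1051)) = (-4527 + (8*3 + 9))/(4473 + (340 - 1*1051)) = (-4527 + (24 + 9))/(4473 + (340 - 1051)) = (-4527 + 33)/(4473 - 711) = -4494/3762 = -4494*1/3762 = -749/627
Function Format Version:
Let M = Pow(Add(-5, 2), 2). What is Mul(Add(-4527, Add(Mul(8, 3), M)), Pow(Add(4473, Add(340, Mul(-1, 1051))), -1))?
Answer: Rational(-749, 627) ≈ -1.1946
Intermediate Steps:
M = 9 (M = Pow(-3, 2) = 9)
Mul(Add(-4527, Add(Mul(8, 3), M)), Pow(Add(4473, Add(340, Mul(-1, 1051))), -1)) = Mul(Add(-4527, Add(Mul(8, 3), 9)), Pow(Add(4473, Add(340, Mul(-1, 1051))), -1)) = Mul(Add(-4527, Add(24, 9)), Pow(Add(4473, Add(340, -1051)), -1)) = Mul(Add(-4527, 33), Pow(Add(4473, -711), -1)) = Mul(-4494, Pow(3762, -1)) = Mul(-4494, Rational(1, 3762)) = Rational(-749, 627)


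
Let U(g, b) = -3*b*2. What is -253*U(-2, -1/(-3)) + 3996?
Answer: 4502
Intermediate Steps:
U(g, b) = -6*b
-253*U(-2, -1/(-3)) + 3996 = -(-1518)*(-1/(-3)) + 3996 = -(-1518)*(-1*(-⅓)) + 3996 = -(-1518)/3 + 3996 = -253*(-2) + 3996 = 506 + 3996 = 4502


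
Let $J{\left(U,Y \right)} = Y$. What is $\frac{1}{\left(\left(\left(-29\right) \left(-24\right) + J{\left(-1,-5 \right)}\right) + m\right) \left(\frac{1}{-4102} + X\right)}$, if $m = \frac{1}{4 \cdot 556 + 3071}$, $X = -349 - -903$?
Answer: $\frac{10860045}{4157376573461} \approx 2.6122 \cdot 10^{-6}$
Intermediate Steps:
$X = 554$ ($X = -349 + 903 = 554$)
$m = \frac{1}{5295}$ ($m = \frac{1}{2224 + 3071} = \frac{1}{5295} \approx 0.00018886$)
$\frac{1}{\left(\left(\left(-29\right) \left(-24\right) + J{\left(-1,-5 \right)}\right) + m\right) \left(\frac{1}{-4102} + X\right)} = \frac{1}{\left(\left(\left(-29\right) \left(-24\right) - 5\right) + \frac{1}{5295}\right) \left(\frac{1}{-4102} + 554\right)} = \frac{1}{\left(\left(696 - 5\right) + \frac{1}{5295}\right) \left(- \frac{1}{4102} + 554\right)} = \frac{1}{\left(691 + \frac{1}{5295}\right) \frac{2272507}{4102}} = \frac{1}{\frac{3658846}{5295} \cdot \frac{2272507}{4102}} = \frac{1}{\frac{4157376573461}{10860045}} = \frac{10860045}{4157376573461}$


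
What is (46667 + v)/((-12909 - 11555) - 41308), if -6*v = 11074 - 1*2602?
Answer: -2155/3132 ≈ -0.68806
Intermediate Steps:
v = -1412 (v = -(11074 - 1*2602)/6 = -(11074 - 2602)/6 = -1/6*8472 = -1412)
(46667 + v)/((-12909 - 11555) - 41308) = (46667 - 1412)/((-12909 - 11555) - 41308) = 45255/(-24464 - 41308) = 45255/(-65772) = 45255*(-1/65772) = -2155/3132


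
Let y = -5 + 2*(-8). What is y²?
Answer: 441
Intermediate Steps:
y = -21 (y = -5 - 16 = -21)
y² = (-21)² = 441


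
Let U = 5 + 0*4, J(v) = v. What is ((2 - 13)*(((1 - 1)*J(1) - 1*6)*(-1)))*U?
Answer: -330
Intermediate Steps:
U = 5 (U = 5 + 0 = 5)
((2 - 13)*(((1 - 1)*J(1) - 1*6)*(-1)))*U = ((2 - 13)*(((1 - 1)*1 - 1*6)*(-1)))*5 = -11*(0*1 - 6)*(-1)*5 = -11*(0 - 6)*(-1)*5 = -(-66)*(-1)*5 = -11*6*5 = -66*5 = -330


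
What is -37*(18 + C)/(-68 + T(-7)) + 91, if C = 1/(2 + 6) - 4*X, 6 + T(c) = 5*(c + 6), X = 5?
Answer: 56957/632 ≈ 90.122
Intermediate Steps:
T(c) = 24 + 5*c (T(c) = -6 + 5*(c + 6) = -6 + 5*(6 + c) = -6 + (30 + 5*c) = 24 + 5*c)
C = -159/8 (C = 1/(2 + 6) - 4*5 = 1/8 - 20 = ⅛ - 20 = -159/8 ≈ -19.875)
-37*(18 + C)/(-68 + T(-7)) + 91 = -37*(18 - 159/8)/(-68 + (24 + 5*(-7))) + 91 = -(-555)/(8*(-68 + (24 - 35))) + 91 = -(-555)/(8*(-68 - 11)) + 91 = -(-555)/(8*(-79)) + 91 = -(-555)*(-1)/(8*79) + 91 = -37*15/632 + 91 = -555/632 + 91 = 56957/632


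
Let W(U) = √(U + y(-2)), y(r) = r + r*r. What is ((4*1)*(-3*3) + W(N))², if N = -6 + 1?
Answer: (36 - I*√3)² ≈ 1293.0 - 124.71*I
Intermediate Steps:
y(r) = r + r²
N = -5
W(U) = √(2 + U) (W(U) = √(U - 2*(1 - 2)) = √(U - 2*(-1)) = √(U + 2) = √(2 + U))
((4*1)*(-3*3) + W(N))² = ((4*1)*(-3*3) + √(2 - 5))² = (4*(-9) + √(-3))² = (-36 + I*√3)²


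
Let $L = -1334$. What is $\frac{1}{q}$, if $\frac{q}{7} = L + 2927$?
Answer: $\frac{1}{11151} \approx 8.9678 \cdot 10^{-5}$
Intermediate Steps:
$q = 11151$ ($q = 7 \left(-1334 + 2927\right) = 7 \cdot 1593 = 11151$)
$\frac{1}{q} = \frac{1}{11151}$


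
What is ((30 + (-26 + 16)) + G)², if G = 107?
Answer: 16129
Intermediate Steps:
((30 + (-26 + 16)) + G)² = ((30 + (-26 + 16)) + 107)² = ((30 - 10) + 107)² = (20 + 107)² = 127² = 16129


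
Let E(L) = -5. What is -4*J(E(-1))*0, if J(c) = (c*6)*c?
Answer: 0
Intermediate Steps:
J(c) = 6*c**2 (J(c) = (6*c)*c = 6*c**2)
-4*J(E(-1))*0 = -24*(-5)**2*0 = -24*25*0 = -4*150*0 = -600*0 = 0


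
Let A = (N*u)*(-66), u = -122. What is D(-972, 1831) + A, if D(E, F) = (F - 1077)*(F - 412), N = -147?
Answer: -113718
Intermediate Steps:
D(E, F) = (-1077 + F)*(-412 + F)
A = -1183644 (A = -147*(-122)*(-66) = 17934*(-66) = -1183644)
D(-972, 1831) + A = (443724 + 1831**2 - 1489*1831) - 1183644 = (443724 + 3352561 - 2726359) - 1183644 = 1069926 - 1183644 = -113718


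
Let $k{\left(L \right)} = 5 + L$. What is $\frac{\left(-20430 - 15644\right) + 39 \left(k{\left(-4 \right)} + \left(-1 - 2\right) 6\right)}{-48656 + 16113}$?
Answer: $\frac{36737}{32543} \approx 1.1289$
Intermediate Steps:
$\frac{\left(-20430 - 15644\right) + 39 \left(k{\left(-4 \right)} + \left(-1 - 2\right) 6\right)}{-48656 + 16113} = \frac{\left(-20430 - 15644\right) + 39 \left(\left(5 - 4\right) + \left(-1 - 2\right) 6\right)}{-48656 + 16113} = \frac{-36074 + 39 \left(1 - 18\right)}{-32543} = \left(-36074 + 39 \left(1 - 18\right)\right) \left(- \frac{1}{32543}\right) = \left(-36074 + 39 \left(-17\right)\right) \left(- \frac{1}{32543}\right) = \left(-36074 - 663\right) \left(- \frac{1}{32543}\right) = \left(-36737\right) \left(- \frac{1}{32543}\right) = \frac{36737}{32543}$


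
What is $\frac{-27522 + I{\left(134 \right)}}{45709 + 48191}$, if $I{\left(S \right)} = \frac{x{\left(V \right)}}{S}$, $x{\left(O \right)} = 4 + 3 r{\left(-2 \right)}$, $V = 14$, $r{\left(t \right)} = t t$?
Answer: $- \frac{921983}{3145650} \approx -0.2931$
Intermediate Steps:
$r{\left(t \right)} = t^{2}$
$x{\left(O \right)} = 16$ ($x{\left(O \right)} = 4 + 3 \left(-2\right)^{2} = 4 + 3 \cdot 4 = 4 + 12 = 16$)
$I{\left(S \right)} = \frac{16}{S}$
$\frac{-27522 + I{\left(134 \right)}}{45709 + 48191} = \frac{-27522 + \frac{16}{134}}{45709 + 48191} = \frac{-27522 + 16 \cdot \frac{1}{134}}{93900} = \left(-27522 + \frac{8}{67}\right) \frac{1}{93900} = \left(- \frac{1843966}{67}\right) \frac{1}{93900} = - \frac{921983}{3145650}$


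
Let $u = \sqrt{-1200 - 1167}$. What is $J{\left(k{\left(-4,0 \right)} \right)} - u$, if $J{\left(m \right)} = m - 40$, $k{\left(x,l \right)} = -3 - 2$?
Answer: $-45 - 3 i \sqrt{263} \approx -45.0 - 48.652 i$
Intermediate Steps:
$k{\left(x,l \right)} = -5$ ($k{\left(x,l \right)} = -3 - 2 = -5$)
$J{\left(m \right)} = -40 + m$
$u = 3 i \sqrt{263}$ ($u = \sqrt{-2367} = 3 i \sqrt{263} \approx 48.652 i$)
$J{\left(k{\left(-4,0 \right)} \right)} - u = \left(-40 - 5\right) - 3 i \sqrt{263} = -45 - 3 i \sqrt{263}$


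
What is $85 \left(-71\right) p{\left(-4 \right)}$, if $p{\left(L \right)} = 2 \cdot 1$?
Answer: $-12070$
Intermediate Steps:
$p{\left(L \right)} = 2$
$85 \left(-71\right) p{\left(-4 \right)} = 85 \left(-71\right) 2 = \left(-6035\right) 2 = -12070$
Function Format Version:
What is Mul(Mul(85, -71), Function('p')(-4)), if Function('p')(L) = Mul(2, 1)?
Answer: -12070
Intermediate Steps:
Function('p')(L) = 2
Mul(Mul(85, -71), Function('p')(-4)) = Mul(Mul(85, -71), 2) = Mul(-6035, 2) = -12070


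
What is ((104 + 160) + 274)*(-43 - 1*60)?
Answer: -55414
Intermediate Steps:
((104 + 160) + 274)*(-43 - 1*60) = (264 + 274)*(-43 - 60) = 538*(-103) = -55414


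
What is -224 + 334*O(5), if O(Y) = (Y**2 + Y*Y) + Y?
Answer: 18146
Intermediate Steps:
O(Y) = Y + 2*Y**2 (O(Y) = (Y**2 + Y**2) + Y = 2*Y**2 + Y = Y + 2*Y**2)
-224 + 334*O(5) = -224 + 334*(5*(1 + 2*5)) = -224 + 334*(5*(1 + 10)) = -224 + 334*(5*11) = -224 + 334*55 = -224 + 18370 = 18146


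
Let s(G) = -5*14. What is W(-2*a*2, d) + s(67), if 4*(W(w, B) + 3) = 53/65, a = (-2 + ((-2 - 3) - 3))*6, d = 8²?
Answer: -18927/260 ≈ -72.796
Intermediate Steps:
d = 64
a = -60 (a = (-2 + (-5 - 3))*6 = (-2 - 8)*6 = -10*6 = -60)
s(G) = -70
W(w, B) = -727/260 (W(w, B) = -3 + (53/65)/4 = -3 + (53*(1/65))/4 = -3 + (¼)*(53/65) = -3 + 53/260 = -727/260)
W(-2*a*2, d) + s(67) = -727/260 - 70 = -18927/260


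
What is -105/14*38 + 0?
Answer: -285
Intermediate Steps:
-105/14*38 + 0 = -105*1/14*38 + 0 = -15/2*38 + 0 = -285 + 0 = -285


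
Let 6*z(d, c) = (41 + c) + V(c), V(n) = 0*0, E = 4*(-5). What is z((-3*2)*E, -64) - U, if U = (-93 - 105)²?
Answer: -235247/6 ≈ -39208.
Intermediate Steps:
E = -20
V(n) = 0
z(d, c) = 41/6 + c/6 (z(d, c) = ((41 + c) + 0)/6 = (41 + c)/6 = 41/6 + c/6)
U = 39204 (U = (-198)² = 39204)
z((-3*2)*E, -64) - U = (41/6 + (⅙)*(-64)) - 1*39204 = (41/6 - 32/3) - 39204 = -23/6 - 39204 = -235247/6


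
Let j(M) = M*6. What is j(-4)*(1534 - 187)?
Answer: -32328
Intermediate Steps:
j(M) = 6*M
j(-4)*(1534 - 187) = (6*(-4))*(1534 - 187) = -24*1347 = -32328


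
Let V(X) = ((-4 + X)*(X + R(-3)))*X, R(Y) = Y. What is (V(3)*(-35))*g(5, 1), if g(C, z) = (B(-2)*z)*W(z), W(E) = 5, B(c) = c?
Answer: 0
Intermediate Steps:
g(C, z) = -10*z (g(C, z) = -2*z*5 = -10*z)
V(X) = X*(-4 + X)*(-3 + X) (V(X) = ((-4 + X)*(X - 3))*X = ((-4 + X)*(-3 + X))*X = X*(-4 + X)*(-3 + X))
(V(3)*(-35))*g(5, 1) = ((3*(12 + 3² - 7*3))*(-35))*(-10*1) = ((3*(12 + 9 - 21))*(-35))*(-10) = ((3*0)*(-35))*(-10) = (0*(-35))*(-10) = 0*(-10) = 0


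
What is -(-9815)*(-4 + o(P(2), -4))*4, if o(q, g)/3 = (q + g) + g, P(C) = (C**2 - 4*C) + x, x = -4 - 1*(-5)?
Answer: -1452620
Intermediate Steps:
x = 1 (x = -4 + 5 = 1)
P(C) = 1 + C**2 - 4*C (P(C) = (C**2 - 4*C) + 1 = 1 + C**2 - 4*C)
o(q, g) = 3*q + 6*g (o(q, g) = 3*((q + g) + g) = 3*((g + q) + g) = 3*(q + 2*g) = 3*q + 6*g)
-(-9815)*(-4 + o(P(2), -4))*4 = -(-9815)*(-4 + (3*(1 + 2**2 - 4*2) + 6*(-4)))*4 = -(-9815)*(-4 + (3*(1 + 4 - 8) - 24))*4 = -(-9815)*(-4 + (3*(-3) - 24))*4 = -(-9815)*(-4 + (-9 - 24))*4 = -(-9815)*(-4 - 33)*4 = -(-9815)*(-37*4) = -(-9815)*(-148) = -1963*740 = -1452620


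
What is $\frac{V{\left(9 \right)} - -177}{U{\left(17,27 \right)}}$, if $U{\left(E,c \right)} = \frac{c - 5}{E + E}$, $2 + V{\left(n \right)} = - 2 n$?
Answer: $\frac{2669}{11} \approx 242.64$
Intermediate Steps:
$V{\left(n \right)} = -2 - 2 n$
$U{\left(E,c \right)} = \frac{-5 + c}{2 E}$
$\frac{V{\left(9 \right)} - -177}{U{\left(17,27 \right)}} = \frac{\left(-2 - 18\right) - -177}{\frac{1}{2} \cdot \frac{1}{17} \left(-5 + 27\right)} = \frac{\left(-2 - 18\right) + 177}{\frac{1}{2} \cdot \frac{1}{17} \cdot 22} = \frac{-20 + 177}{\frac{11}{17}} = 157 \cdot \frac{17}{11} = \frac{2669}{11}$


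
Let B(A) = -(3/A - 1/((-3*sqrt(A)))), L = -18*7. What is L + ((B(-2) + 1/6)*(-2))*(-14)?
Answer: -238/3 + 14*I*sqrt(2)/3 ≈ -79.333 + 6.5997*I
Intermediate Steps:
L = -126
B(A) = -3/A - 1/(3*sqrt(A)) (B(A) = -(3/A - (-1)/(3*sqrt(A))) = -(3/A + 1/(3*sqrt(A))) = -3/A - 1/(3*sqrt(A)))
L + ((B(-2) + 1/6)*(-2))*(-14) = -126 + (((-3/(-2) - (-1)*I*sqrt(2)/6) + 1/6)*(-2))*(-14) = -126 + (((-3*(-1/2) - (-1)*I*sqrt(2)/6) + 1/6)*(-2))*(-14) = -126 + (((3/2 + I*sqrt(2)/6) + 1/6)*(-2))*(-14) = -126 + ((5/3 + I*sqrt(2)/6)*(-2))*(-14) = -126 + (-10/3 - I*sqrt(2)/3)*(-14) = -126 + (140/3 + 14*I*sqrt(2)/3) = -238/3 + 14*I*sqrt(2)/3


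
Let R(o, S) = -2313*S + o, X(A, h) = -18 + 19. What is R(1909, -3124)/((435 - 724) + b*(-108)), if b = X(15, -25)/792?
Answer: -159009862/6361 ≈ -24998.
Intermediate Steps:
X(A, h) = 1
R(o, S) = o - 2313*S
b = 1/792 ≈ 0.0012626
R(1909, -3124)/((435 - 724) + b*(-108)) = (1909 - 2313*(-3124))/((435 - 724) + (1/792)*(-108)) = (1909 + 7225812)/(-289 - 3/22) = 7227721/(-6361/22) = 7227721*(-22/6361) = -159009862/6361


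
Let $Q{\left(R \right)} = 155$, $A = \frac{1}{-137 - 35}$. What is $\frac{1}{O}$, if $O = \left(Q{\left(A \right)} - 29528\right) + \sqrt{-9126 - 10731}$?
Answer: $- \frac{9791}{287597662} - \frac{i \sqrt{19857}}{862792986} \approx -3.4044 \cdot 10^{-5} - 1.6332 \cdot 10^{-7} i$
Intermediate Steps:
$A = - \frac{1}{172}$ ($A = \frac{1}{-172} = - \frac{1}{172} \approx -0.005814$)
$O = -29373 + i \sqrt{19857}$ ($O = \left(155 - 29528\right) + \sqrt{-9126 - 10731} = -29373 + \sqrt{-19857} = -29373 + i \sqrt{19857} \approx -29373.0 + 140.91 i$)
$\frac{1}{O} = \frac{1}{-29373 + i \sqrt{19857}}$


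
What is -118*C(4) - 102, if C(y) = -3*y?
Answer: 1314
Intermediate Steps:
-118*C(4) - 102 = -(-354)*4 - 102 = -118*(-12) - 102 = 1416 - 102 = 1314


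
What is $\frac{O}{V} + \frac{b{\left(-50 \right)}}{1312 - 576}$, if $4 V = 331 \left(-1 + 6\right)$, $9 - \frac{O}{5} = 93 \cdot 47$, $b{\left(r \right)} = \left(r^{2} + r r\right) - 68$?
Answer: $- \frac{2802309}{60904} \approx -46.012$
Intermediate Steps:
$b{\left(r \right)} = -68 + 2 r^{2}$ ($b{\left(r \right)} = \left(r^{2} + r^{2}\right) - 68 = 2 r^{2} - 68 = -68 + 2 r^{2}$)
$O = -21810$ ($O = 45 - 5 \cdot 93 \cdot 47 = 45 - 21855 = -21810$)
$V = \frac{1655}{4}$ ($V = \frac{331 \left(-1 + 6\right)}{4} = \frac{331 \cdot 5}{4} = \frac{1}{4} \cdot 1655 = \frac{1655}{4} \approx 413.75$)
$\frac{O}{V} + \frac{b{\left(-50 \right)}}{1312 - 576} = - \frac{21810}{\frac{1655}{4}} + \frac{-68 + 2 \left(-50\right)^{2}}{1312 - 576} = \left(-21810\right) \frac{4}{1655} + \frac{-68 + 2 \cdot 2500}{736} = - \frac{17448}{331} + \left(-68 + 5000\right) \frac{1}{736} = - \frac{17448}{331} + 4932 \cdot \frac{1}{736} = - \frac{17448}{331} + \frac{1233}{184} = - \frac{2802309}{60904}$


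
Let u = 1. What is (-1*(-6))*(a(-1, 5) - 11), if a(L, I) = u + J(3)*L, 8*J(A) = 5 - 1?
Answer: -63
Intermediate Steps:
J(A) = ½ (J(A) = (5 - 1)/8 = (⅛)*4 = ½)
a(L, I) = 1 + L/2
(-1*(-6))*(a(-1, 5) - 11) = (-1*(-6))*((1 + (½)*(-1)) - 11) = 6*((1 - ½) - 11) = 6*(½ - 11) = 6*(-21/2) = -63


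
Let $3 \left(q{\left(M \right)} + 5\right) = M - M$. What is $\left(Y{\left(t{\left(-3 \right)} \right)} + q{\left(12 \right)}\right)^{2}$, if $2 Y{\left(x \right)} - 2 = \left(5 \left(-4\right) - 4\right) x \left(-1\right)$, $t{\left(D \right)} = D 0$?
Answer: $16$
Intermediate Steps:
$t{\left(D \right)} = 0$
$Y{\left(x \right)} = 1 + 12 x$ ($Y{\left(x \right)} = 1 + \frac{\left(5 \left(-4\right) - 4\right) x \left(-1\right)}{2} = 1 + \frac{\left(-20 - 4\right) x \left(-1\right)}{2} = 1 + \frac{- 24 x \left(-1\right)}{2} = 1 + \frac{24 x}{2} = 1 + 12 x$)
$q{\left(M \right)} = -5$ ($q{\left(M \right)} = -5 + \frac{M - M}{3} = -5 + \frac{1}{3} \cdot 0 = -5 + 0 = -5$)
$\left(Y{\left(t{\left(-3 \right)} \right)} + q{\left(12 \right)}\right)^{2} = \left(\left(1 + 12 \cdot 0\right) - 5\right)^{2} = \left(\left(1 + 0\right) - 5\right)^{2} = \left(1 - 5\right)^{2} = \left(-4\right)^{2} = 16$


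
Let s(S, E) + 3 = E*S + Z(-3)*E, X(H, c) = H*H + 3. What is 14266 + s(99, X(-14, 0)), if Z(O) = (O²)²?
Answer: 50083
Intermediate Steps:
X(H, c) = 3 + H² (X(H, c) = H² + 3 = 3 + H²)
Z(O) = O⁴
s(S, E) = -3 + 81*E + E*S (s(S, E) = -3 + (E*S + (-3)⁴*E) = -3 + (E*S + 81*E) = -3 + (81*E + E*S) = -3 + 81*E + E*S)
14266 + s(99, X(-14, 0)) = 14266 + (-3 + 81*(3 + (-14)²) + (3 + (-14)²)*99) = 14266 + (-3 + 81*(3 + 196) + (3 + 196)*99) = 14266 + (-3 + 81*199 + 199*99) = 14266 + (-3 + 16119 + 19701) = 14266 + 35817 = 50083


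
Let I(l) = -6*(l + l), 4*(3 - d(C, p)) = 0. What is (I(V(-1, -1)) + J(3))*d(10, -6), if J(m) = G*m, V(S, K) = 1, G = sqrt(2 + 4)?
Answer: -36 + 9*sqrt(6) ≈ -13.955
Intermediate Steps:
d(C, p) = 3 (d(C, p) = 3 - 1/4*0 = 3 + 0 = 3)
G = sqrt(6) ≈ 2.4495
I(l) = -12*l
J(m) = m*sqrt(6) (J(m) = sqrt(6)*m = m*sqrt(6))
(I(V(-1, -1)) + J(3))*d(10, -6) = (-12*1 + 3*sqrt(6))*3 = (-12 + 3*sqrt(6))*3 = -36 + 9*sqrt(6)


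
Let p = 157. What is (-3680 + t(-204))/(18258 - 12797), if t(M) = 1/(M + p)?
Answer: -172961/256667 ≈ -0.67387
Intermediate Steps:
t(M) = 1/(157 + M) (t(M) = 1/(M + 157) = 1/(157 + M))
(-3680 + t(-204))/(18258 - 12797) = (-3680 + 1/(157 - 204))/(18258 - 12797) = (-3680 + 1/(-47))/5461 = (-3680 - 1/47)*(1/5461) = -172961/47*1/5461 = -172961/256667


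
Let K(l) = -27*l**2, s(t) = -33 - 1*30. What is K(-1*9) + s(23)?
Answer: -2250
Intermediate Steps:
s(t) = -63 (s(t) = -33 - 30 = -63)
K(-1*9) + s(23) = -27*(-1*9)**2 - 63 = -27*(-9)**2 - 63 = -27*81 - 63 = -2187 - 63 = -2250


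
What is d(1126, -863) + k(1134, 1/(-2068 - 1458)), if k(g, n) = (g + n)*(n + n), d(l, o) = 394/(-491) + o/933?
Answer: -6750922888979/2847723086814 ≈ -2.3706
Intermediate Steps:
d(l, o) = -394/491 + o/933 (d(l, o) = 394*(-1/491) + o*(1/933) = -394/491 + o/933)
k(g, n) = 2*n*(g + n) (k(g, n) = (g + n)*(2*n) = 2*n*(g + n))
d(1126, -863) + k(1134, 1/(-2068 - 1458)) = (-394/491 + (1/933)*(-863)) + 2*(1134 + 1/(-2068 - 1458))/(-2068 - 1458) = (-394/491 - 863/933) + 2*(1134 + 1/(-3526))/(-3526) = -791335/458103 + 2*(-1/3526)*(1134 - 1/3526) = -791335/458103 + 2*(-1/3526)*(3998483/3526) = -791335/458103 - 3998483/6216338 = -6750922888979/2847723086814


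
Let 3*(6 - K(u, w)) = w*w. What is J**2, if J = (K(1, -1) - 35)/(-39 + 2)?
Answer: 7744/12321 ≈ 0.62852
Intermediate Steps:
K(u, w) = 6 - w**2/3 (K(u, w) = 6 - w*w/3 = 6 - w**2/3)
J = 88/111 (J = ((6 - 1/3*(-1)**2) - 35)/(-39 + 2) = ((6 - 1/3*1) - 35)/(-37) = ((6 - 1/3) - 35)*(-1/37) = (17/3 - 35)*(-1/37) = -88/3*(-1/37) = 88/111 ≈ 0.79279)
J**2 = (88/111)**2 = 7744/12321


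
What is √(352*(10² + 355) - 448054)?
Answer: I*√287894 ≈ 536.56*I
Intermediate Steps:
√(352*(10² + 355) - 448054) = √(352*(100 + 355) - 448054) = √(352*455 - 448054) = √(160160 - 448054) = √(-287894) = I*√287894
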